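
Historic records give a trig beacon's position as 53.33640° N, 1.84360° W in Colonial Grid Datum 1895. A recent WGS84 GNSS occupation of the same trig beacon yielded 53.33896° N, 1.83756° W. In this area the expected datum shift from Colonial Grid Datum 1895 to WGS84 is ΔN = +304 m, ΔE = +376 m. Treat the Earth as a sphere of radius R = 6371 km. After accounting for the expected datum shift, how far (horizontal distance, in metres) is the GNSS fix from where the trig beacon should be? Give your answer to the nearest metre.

Observed coordinate differences: Δφ = +0.00256°, Δλ = +0.00604°.
Converting to metres (1° lat = 111195 m, cos φ = 0.597116): observed ΔN = 284.7 m, observed ΔE = 401.0 m.
Subtracting the expected shift leaves a residual of 284.7 − (304) = -19.3 m north and 401.0 − (376) = 25.0 m east.
Residual distance = √((-19.3)² + 25.0²) = 31.6 m.

32 m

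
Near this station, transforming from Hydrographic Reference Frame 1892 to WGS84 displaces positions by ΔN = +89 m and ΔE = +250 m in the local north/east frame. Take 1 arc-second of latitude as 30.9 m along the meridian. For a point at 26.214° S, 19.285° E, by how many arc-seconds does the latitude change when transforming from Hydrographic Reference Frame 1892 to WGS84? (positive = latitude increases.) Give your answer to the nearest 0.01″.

1″ of latitude = 30.90 m, so Δφ = 89.0 / 30.90 = 2.880″.

Δφ = 2.88″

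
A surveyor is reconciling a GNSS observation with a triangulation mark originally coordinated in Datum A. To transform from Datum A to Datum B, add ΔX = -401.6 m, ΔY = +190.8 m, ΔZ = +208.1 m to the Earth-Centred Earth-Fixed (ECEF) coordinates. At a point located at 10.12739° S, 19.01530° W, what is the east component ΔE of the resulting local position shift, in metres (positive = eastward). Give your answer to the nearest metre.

ΔE = 50 m

At φ = -10.12739°, λ = -19.01530°: sin φ = -0.175837, cos φ = 0.984419, sin λ = -0.325821, cos λ = 0.945432.
ΔE = −sin λ·ΔX + cos λ·ΔY = −(-0.325821)·(-401.6) + (0.945432)·(190.8) = 49.54 m.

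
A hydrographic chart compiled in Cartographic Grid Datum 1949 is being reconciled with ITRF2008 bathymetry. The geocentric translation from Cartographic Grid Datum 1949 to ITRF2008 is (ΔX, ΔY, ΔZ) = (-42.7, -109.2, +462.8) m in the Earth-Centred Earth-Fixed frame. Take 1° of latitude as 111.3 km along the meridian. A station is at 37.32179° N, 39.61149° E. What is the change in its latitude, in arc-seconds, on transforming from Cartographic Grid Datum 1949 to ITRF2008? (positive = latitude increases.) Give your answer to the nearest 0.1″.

Δφ = 13.9″

sin φ = 0.606291, cos φ = 0.795243, sin λ = 0.637578, cos λ = 0.770385.
North component: ΔN = −sin φ cos λ·ΔX − sin φ sin λ·ΔY + cos φ·ΔZ = −(0.606291)(0.770385)(-42.7) − (0.606291)(0.637578)(-109.2) + (0.795243)(462.8) = 430.19 m.
1° of latitude spans 111300 m, so Δφ = 430.19 / 111300 × 3600 = 13.915″.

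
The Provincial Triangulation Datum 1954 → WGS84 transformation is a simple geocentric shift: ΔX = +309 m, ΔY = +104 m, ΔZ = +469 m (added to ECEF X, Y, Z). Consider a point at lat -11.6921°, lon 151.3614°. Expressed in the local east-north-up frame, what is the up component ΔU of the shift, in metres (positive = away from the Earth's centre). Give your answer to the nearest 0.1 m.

ΔU = -311.8 m

At φ = -11.6921°, λ = 151.3614°: sin φ = -0.202652, cos φ = 0.979251, sin λ = 0.479283, cos λ = -0.877660.
ΔU = cos φ cos λ·ΔX + cos φ sin λ·ΔY + sin φ·ΔZ = (0.979251)(-0.877660)(309) + (0.979251)(0.479283)(104) + (-0.202652)(469) = -311.80 m.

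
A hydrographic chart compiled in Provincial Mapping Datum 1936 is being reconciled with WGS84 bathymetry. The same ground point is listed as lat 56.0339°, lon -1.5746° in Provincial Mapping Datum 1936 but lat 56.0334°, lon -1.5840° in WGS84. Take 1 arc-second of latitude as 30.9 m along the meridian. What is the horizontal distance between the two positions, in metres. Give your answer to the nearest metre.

Δφ = 56.0334° − 56.0339° = -0.0005°; Δλ = -1.5840° − -1.5746° = -0.0094°.
1° of latitude = 3600 × 30.90 = 111240 m.
ΔN = Δφ × 111240 = -55.6 m; ΔE = Δλ × 111240 × cos(56.0339°) = -0.0094 × 111240 × 0.558702 = -584.2 m.
Distance = √(ΔE² + ΔN²) = √((-584.2)² + (-55.6)²) = 586.9 m.

587 m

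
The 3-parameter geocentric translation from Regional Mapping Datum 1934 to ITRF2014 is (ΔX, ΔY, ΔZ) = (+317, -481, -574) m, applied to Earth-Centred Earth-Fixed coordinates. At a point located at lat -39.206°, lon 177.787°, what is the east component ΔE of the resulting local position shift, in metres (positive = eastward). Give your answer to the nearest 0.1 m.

At φ = -39.206°, λ = 177.787°: sin φ = -0.632110, cos φ = 0.774878, sin λ = 0.038615, cos λ = -0.999254.
ΔE = −sin λ·ΔX + cos λ·ΔY = −(0.038615)·(317) + (-0.999254)·(-481) = 468.40 m.

ΔE = 468.4 m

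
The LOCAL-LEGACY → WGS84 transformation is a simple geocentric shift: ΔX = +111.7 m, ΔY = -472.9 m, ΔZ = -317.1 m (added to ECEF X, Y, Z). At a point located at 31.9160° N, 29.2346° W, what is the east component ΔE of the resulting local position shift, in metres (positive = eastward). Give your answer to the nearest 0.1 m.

The local east axis at (φ, λ) is (−sin λ, cos λ, 0), so ΔE = −sin(-29.2346°)·111.7 + cos(-29.2346°)·(-472.9) = -358.11 m.

ΔE = -358.1 m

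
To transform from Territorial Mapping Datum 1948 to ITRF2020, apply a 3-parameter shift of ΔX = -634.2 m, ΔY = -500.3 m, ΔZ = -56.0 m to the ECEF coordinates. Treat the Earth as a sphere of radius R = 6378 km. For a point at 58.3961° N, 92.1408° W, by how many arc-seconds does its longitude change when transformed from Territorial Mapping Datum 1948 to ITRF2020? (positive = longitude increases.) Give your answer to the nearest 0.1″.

Δλ = -38.0″

sin φ = 0.851691, cos φ = 0.524044, sin λ = -0.999302, cos λ = -0.037355.
East component: ΔE = −sin λ·ΔX + cos λ·ΔY = −(-0.999302)(-634.2) + (-0.037355)(-500.3) = -615.07 m.
1° of latitude spans πR/180 = 111317 m; at latitude φ, 1° of longitude spans that × cos φ = 58335.0 m, so Δλ = -615.07 / 58335.0 × 3600 = -37.957″.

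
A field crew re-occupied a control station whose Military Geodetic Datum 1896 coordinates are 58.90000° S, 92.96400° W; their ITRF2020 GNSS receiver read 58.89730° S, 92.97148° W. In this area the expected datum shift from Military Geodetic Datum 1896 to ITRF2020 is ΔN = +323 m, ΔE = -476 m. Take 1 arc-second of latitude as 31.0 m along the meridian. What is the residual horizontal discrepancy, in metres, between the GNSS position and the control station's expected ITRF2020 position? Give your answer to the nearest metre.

50 m

Observed coordinate differences: Δφ = +0.00270°, Δλ = -0.00748°.
Converting to metres (1° lat = 111600 m, cos φ = 0.516533): observed ΔN = 301.3 m, observed ΔE = -431.2 m.
Subtracting the expected shift leaves a residual of 301.3 − (323) = -21.7 m north and -431.2 − (-476) = 44.8 m east.
Residual distance = √((-21.7)² + 44.8²) = 49.8 m.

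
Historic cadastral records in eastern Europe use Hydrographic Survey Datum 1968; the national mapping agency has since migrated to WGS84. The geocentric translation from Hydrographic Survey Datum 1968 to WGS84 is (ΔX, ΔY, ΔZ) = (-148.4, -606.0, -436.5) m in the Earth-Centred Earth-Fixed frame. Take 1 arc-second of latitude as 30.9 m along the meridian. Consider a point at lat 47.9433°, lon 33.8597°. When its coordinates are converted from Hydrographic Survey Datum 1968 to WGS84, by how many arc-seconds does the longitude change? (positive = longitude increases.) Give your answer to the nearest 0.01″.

sin φ = 0.742482, cos φ = 0.669866, sin λ = 0.557161, cos λ = 0.830404.
East component: ΔE = −sin λ·ΔX + cos λ·ΔY = −(0.557161)(-148.4) + (0.830404)(-606.0) = -420.54 m.
1° of latitude spans 3600 × 30.90 = 111240 m; at latitude φ, 1° of longitude spans that × cos φ = 74515.9 m, so Δλ = -420.54 / 74515.9 × 3600 = -20.317″.

Δλ = -20.32″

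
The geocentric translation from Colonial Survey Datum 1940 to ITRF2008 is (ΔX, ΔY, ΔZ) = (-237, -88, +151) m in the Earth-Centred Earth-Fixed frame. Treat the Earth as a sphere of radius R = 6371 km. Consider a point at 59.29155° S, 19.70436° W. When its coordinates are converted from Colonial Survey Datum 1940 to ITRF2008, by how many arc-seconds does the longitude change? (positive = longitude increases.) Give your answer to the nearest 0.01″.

Δλ = -10.32″

sin φ = -0.859777, cos φ = 0.510670, sin λ = -0.337167, cos λ = 0.941445.
East component: ΔE = −sin λ·ΔX + cos λ·ΔY = −(-0.337167)(-237) + (0.941445)(-88) = -162.76 m.
1° of latitude spans πR/180 = 111195 m; at latitude φ, 1° of longitude spans that × cos φ = 56783.9 m, so Δλ = -162.76 / 56783.9 × 3600 = -10.318″.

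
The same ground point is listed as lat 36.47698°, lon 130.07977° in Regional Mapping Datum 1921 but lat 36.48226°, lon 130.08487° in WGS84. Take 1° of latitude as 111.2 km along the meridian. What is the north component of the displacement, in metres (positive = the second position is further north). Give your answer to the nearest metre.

Δφ = 36.48226° − 36.47698° = +0.00528°; Δλ = 130.08487° − 130.07977° = +0.00510°.
ΔN = Δφ × 111200 = 587.1 m; ΔE = Δλ × 111200 × cos(36.47698°) = +0.00510 × 111200 × 0.804096 = 456.0 m.

ΔN = 587 m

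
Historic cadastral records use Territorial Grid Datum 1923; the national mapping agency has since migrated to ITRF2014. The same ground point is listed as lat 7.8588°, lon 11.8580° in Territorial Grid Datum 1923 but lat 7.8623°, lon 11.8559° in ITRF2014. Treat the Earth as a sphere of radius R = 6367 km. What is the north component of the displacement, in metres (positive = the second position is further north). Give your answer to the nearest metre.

ΔN = 389 m

Δφ = 7.8623° − 7.8588° = +0.0035°; Δλ = 11.8559° − 11.8580° = -0.0021°.
1° along a meridian = πR/180 = 111125 m.
ΔN = Δφ × 111125 = 388.9 m; ΔE = Δλ × 111125 × cos(7.8588°) = -0.0021 × 111125 × 0.990608 = -231.2 m.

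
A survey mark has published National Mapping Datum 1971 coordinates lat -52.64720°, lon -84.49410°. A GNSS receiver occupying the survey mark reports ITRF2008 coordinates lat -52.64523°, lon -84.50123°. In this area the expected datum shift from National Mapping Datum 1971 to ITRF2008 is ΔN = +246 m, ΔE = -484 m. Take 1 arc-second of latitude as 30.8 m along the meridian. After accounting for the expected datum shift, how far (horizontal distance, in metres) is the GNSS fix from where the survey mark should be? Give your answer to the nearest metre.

28 m

Observed coordinate differences: Δφ = +0.00197°, Δλ = -0.00713°.
Converting to metres (1° lat = 110880 m, cos φ = 0.606721): observed ΔN = 218.4 m, observed ΔE = -479.7 m.
Subtracting the expected shift leaves a residual of 218.4 − (246) = -27.6 m north and -479.7 − (-484) = 4.3 m east.
Residual distance = √((-27.6)² + 4.3²) = 27.9 m.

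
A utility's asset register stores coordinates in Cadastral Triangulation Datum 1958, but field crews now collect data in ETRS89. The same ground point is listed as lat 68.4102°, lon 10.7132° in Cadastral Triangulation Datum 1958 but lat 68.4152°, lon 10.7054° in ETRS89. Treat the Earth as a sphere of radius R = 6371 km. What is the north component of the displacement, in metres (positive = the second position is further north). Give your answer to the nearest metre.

ΔN = 556 m

Δφ = 68.4152° − 68.4102° = +0.0050°; Δλ = 10.7054° − 10.7132° = -0.0078°.
1° along a meridian = πR/180 = 111195 m.
ΔN = Δφ × 111195 = 556.0 m; ΔE = Δλ × 111195 × cos(68.4102°) = -0.0078 × 111195 × 0.367959 = -319.1 m.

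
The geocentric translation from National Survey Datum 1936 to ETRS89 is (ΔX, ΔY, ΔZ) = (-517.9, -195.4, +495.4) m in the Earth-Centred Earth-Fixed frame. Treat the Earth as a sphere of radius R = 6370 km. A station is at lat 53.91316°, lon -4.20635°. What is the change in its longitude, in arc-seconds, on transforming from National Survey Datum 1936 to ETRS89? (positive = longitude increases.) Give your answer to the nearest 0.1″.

Δλ = -12.8″

sin φ = 0.808125, cos φ = 0.589011, sin λ = -0.073349, cos λ = 0.997306.
East component: ΔE = −sin λ·ΔX + cos λ·ΔY = −(-0.073349)(-517.9) + (0.997306)(-195.4) = -232.86 m.
1° of latitude spans πR/180 = 111177 m; at latitude φ, 1° of longitude spans that × cos φ = 65484.7 m, so Δλ = -232.86 / 65484.7 × 3600 = -12.801″.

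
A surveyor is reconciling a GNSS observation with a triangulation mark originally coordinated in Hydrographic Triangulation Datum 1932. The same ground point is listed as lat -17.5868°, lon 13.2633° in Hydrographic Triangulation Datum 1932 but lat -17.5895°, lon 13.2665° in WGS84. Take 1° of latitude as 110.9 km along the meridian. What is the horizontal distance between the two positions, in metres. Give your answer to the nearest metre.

Δφ = -17.5895° − -17.5868° = -0.0027°; Δλ = 13.2665° − 13.2633° = +0.0032°.
ΔN = Δφ × 110900 = -299.4 m; ΔE = Δλ × 110900 × cos(-17.5868°) = +0.0032 × 110900 × 0.953260 = 338.3 m.
Distance = √(ΔE² + ΔN²) = √(338.3² + (-299.4)²) = 451.8 m.

452 m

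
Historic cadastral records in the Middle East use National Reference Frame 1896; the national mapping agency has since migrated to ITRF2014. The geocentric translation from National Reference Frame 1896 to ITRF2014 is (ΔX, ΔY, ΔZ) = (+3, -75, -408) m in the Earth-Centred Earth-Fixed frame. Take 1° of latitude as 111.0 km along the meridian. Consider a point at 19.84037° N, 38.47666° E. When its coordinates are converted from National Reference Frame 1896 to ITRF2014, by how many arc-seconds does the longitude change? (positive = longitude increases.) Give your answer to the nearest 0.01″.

sin φ = 0.339401, cos φ = 0.940642, sin λ = 0.622196, cos λ = 0.782862.
East component: ΔE = −sin λ·ΔX + cos λ·ΔY = −(0.622196)(3) + (0.782862)(-75) = -60.58 m.
1° of latitude spans 111000 m; at latitude φ, 1° of longitude spans that × cos φ = 104411.2 m, so Δλ = -60.58 / 104411.2 × 3600 = -2.089″.

Δλ = -2.09″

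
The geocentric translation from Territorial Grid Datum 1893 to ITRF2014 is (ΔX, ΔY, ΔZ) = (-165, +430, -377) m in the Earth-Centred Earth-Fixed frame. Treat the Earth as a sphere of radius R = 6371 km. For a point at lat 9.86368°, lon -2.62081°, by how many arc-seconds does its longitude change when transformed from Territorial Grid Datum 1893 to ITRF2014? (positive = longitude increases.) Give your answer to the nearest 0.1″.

sin φ = 0.171305, cos φ = 0.985218, sin λ = -0.045726, cos λ = 0.998954.
East component: ΔE = −sin λ·ΔX + cos λ·ΔY = −(-0.045726)(-165) + (0.998954)(430) = 422.01 m.
1° of latitude spans πR/180 = 111195 m; at latitude φ, 1° of longitude spans that × cos φ = 109551.3 m, so Δλ = 422.01 / 109551.3 × 3600 = 13.868″.

Δλ = 13.9″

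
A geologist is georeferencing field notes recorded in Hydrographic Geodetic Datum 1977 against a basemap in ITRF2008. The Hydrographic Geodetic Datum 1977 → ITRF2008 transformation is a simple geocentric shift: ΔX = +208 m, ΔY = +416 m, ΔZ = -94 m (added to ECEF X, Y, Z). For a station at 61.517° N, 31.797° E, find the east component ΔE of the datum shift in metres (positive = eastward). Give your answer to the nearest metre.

ΔE = 244 m

At φ = 61.517°, λ = 31.797°: sin φ = 0.878959, cos φ = 0.476898, sin λ = 0.526911, cos λ = 0.849920.
ΔE = −sin λ·ΔX + cos λ·ΔY = −(0.526911)·(208) + (0.849920)·(416) = 243.97 m.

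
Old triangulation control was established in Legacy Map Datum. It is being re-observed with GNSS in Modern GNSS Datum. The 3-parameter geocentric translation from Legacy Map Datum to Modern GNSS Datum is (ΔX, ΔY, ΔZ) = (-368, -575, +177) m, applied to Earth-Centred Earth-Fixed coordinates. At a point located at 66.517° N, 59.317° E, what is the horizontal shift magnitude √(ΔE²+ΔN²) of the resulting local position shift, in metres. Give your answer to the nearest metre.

At φ = 66.517°, λ = 59.317°: sin φ = 0.917178, cos φ = 0.398477, sin λ = 0.860004, cos λ = 0.510288.
ΔE = −sin λ·ΔX + cos λ·ΔY = −(0.860004)·(-368) + (0.510288)·(-575) = 23.07 m.
ΔN = −sin φ cos λ·ΔX − sin φ sin λ·ΔY + cos φ·ΔZ = −(0.917178)(0.510288)(-368) − (0.917178)(0.860004)(-575) + (0.398477)(177) = 696.31 m.
Horizontal magnitude = √(ΔE² + ΔN²) = √(23.07² + 696.31²) = 696.69 m.

697 m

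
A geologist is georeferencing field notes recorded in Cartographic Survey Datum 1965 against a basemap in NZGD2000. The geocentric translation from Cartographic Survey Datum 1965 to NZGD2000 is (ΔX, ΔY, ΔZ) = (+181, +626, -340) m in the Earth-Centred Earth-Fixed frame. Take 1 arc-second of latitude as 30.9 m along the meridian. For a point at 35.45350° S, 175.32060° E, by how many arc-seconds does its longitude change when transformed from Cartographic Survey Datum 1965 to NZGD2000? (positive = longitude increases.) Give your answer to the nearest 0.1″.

Δλ = -25.4″

sin φ = -0.580042, cos φ = 0.814587, sin λ = 0.081580, cos λ = -0.996667.
East component: ΔE = −sin λ·ΔX + cos λ·ΔY = −(0.081580)(181) + (-0.996667)(626) = -638.68 m.
1° of latitude spans 3600 × 30.90 = 111240 m; at latitude φ, 1° of longitude spans that × cos φ = 90614.6 m, so Δλ = -638.68 / 90614.6 × 3600 = -25.374″.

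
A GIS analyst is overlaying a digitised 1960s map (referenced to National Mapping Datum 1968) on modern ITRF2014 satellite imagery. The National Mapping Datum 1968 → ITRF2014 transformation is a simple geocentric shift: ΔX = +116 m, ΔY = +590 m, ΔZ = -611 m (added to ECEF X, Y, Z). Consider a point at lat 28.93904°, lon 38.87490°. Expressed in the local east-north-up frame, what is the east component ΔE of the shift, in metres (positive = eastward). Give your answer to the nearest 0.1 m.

The local east axis at (φ, λ) is (−sin λ, cos λ, 0), so ΔE = −sin(38.87490°)·116 + cos(38.87490°)·590 = 386.52 m.

ΔE = 386.5 m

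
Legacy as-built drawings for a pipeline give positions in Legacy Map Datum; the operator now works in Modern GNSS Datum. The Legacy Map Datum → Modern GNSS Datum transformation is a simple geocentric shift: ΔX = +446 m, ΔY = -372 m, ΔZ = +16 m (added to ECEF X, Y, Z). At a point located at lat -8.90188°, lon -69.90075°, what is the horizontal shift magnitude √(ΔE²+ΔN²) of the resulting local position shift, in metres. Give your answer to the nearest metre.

306 m

At φ = -8.90188°, λ = -69.90075°: sin φ = -0.154743, cos φ = 0.987955, sin λ = -0.939099, cos λ = 0.343647.
ΔE = −sin λ·ΔX + cos λ·ΔY = −(-0.939099)·(446) + (0.343647)·(-372) = 291.00 m.
ΔN = −sin φ cos λ·ΔX − sin φ sin λ·ΔY + cos φ·ΔZ = −(-0.154743)(0.343647)(446) − (-0.154743)(-0.939099)(-372) + (0.987955)(16) = 93.58 m.
Horizontal magnitude = √(ΔE² + ΔN²) = √(291.00² + 93.58²) = 305.68 m.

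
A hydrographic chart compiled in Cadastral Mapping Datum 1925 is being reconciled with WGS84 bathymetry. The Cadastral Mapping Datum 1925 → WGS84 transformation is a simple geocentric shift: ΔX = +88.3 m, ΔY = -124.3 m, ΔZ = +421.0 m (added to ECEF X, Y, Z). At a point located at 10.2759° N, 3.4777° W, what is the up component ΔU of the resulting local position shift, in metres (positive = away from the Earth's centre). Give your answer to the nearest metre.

At φ = 10.2759°, λ = -3.4777°: sin φ = 0.178388, cos φ = 0.983960, sin λ = -0.060660, cos λ = 0.998158.
ΔU = cos φ cos λ·ΔX + cos φ sin λ·ΔY + sin φ·ΔZ = (0.983960)(0.998158)(88.3) + (0.983960)(-0.060660)(-124.3) + (0.178388)(421.0) = 169.24 m.

ΔU = 169 m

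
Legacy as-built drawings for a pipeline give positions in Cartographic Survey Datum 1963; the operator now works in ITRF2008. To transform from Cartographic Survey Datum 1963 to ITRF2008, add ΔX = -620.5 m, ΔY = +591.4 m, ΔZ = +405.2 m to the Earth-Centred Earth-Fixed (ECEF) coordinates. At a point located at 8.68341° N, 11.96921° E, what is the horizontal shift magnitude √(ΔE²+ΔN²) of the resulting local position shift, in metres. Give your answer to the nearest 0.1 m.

At φ = 8.68341°, λ = 11.96921°: sin φ = 0.150975, cos φ = 0.988538, sin λ = 0.207386, cos λ = 0.978259.
ΔE = −sin λ·ΔX + cos λ·ΔY = −(0.207386)·(-620.5) + (0.978259)·(591.4) = 707.23 m.
ΔN = −sin φ cos λ·ΔX − sin φ sin λ·ΔY + cos φ·ΔZ = −(0.150975)(0.978259)(-620.5) − (0.150975)(0.207386)(591.4) + (0.988538)(405.2) = 473.68 m.
Horizontal magnitude = √(ΔE² + ΔN²) = √(707.23² + 473.68²) = 851.20 m.

851.2 m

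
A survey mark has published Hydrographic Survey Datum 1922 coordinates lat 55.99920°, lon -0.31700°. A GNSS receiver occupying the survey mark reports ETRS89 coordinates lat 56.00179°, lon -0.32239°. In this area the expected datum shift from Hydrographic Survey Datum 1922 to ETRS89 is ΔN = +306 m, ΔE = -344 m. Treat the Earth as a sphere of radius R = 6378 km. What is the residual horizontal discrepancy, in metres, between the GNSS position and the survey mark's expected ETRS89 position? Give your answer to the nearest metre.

Observed coordinate differences: Δφ = +0.00259°, Δλ = -0.00539°.
Converting to metres (1° lat = 111317 m, cos φ = 0.559204): observed ΔN = 288.3 m, observed ΔE = -335.5 m.
Subtracting the expected shift leaves a residual of 288.3 − (306) = -17.7 m north and -335.5 − (-344) = 8.5 m east.
Residual distance = √((-17.7)² + 8.5²) = 19.6 m.

20 m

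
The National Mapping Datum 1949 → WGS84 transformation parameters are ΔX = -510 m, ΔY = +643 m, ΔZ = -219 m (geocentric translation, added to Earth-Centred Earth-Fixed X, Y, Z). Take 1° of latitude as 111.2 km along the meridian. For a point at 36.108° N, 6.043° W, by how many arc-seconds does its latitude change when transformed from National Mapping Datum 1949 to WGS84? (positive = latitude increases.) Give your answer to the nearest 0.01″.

Δφ = 5.24″

sin φ = 0.589309, cos φ = 0.807908, sin λ = -0.105275, cos λ = 0.994443.
North component: ΔN = −sin φ cos λ·ΔX − sin φ sin λ·ΔY + cos φ·ΔZ = −(0.589309)(0.994443)(-510) − (0.589309)(-0.105275)(643) + (0.807908)(-219) = 161.84 m.
1° of latitude spans 111200 m, so Δφ = 161.84 / 111200 × 3600 = 5.239″.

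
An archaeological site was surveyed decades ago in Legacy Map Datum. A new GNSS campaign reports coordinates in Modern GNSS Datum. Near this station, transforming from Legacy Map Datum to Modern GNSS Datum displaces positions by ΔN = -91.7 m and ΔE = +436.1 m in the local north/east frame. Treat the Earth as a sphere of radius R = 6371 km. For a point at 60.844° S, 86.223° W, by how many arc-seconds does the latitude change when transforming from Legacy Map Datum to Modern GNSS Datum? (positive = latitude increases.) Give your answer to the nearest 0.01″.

Δφ = -2.97″

On a sphere of radius R, 1 rad of latitude = R, so Δφ = ΔN / R = -91.7 / 6371000 = -1.4393e-05 rad = -2.969″.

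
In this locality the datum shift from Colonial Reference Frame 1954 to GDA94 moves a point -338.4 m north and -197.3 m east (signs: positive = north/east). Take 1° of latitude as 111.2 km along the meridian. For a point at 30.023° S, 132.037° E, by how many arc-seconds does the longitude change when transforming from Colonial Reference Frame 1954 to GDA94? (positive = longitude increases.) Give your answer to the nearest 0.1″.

Δλ = -7.4″

At latitude -30.023°, cos φ = 0.865825.
1° of longitude at this latitude = 111.2 × cos φ = 96.28 km, so Δλ = -197.3 / 96279.7 = -0.0020492° = -7.377″.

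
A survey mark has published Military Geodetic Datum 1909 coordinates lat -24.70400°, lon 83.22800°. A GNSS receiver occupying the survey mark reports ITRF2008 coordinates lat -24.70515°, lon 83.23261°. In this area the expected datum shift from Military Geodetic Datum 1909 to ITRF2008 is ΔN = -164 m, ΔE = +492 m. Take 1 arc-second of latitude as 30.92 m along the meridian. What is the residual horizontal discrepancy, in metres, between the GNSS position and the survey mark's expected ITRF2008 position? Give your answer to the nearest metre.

44 m

Observed coordinate differences: Δφ = -0.00115°, Δλ = +0.00461°.
Converting to metres (1° lat = 111312 m, cos φ = 0.908479): observed ΔN = -128.0 m, observed ΔE = 466.2 m.
Subtracting the expected shift leaves a residual of -128.0 − (-164) = 36.0 m north and 466.2 − (492) = -25.8 m east.
Residual distance = √(36.0² + (-25.8)²) = 44.3 m.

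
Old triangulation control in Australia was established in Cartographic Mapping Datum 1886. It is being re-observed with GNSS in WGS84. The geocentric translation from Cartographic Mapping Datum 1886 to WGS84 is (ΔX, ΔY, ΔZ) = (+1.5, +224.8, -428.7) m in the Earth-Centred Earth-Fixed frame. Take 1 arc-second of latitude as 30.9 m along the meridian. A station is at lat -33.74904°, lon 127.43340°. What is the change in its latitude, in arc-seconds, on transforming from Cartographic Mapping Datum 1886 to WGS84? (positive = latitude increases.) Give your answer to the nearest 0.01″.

sin φ = -0.555556, cos φ = 0.831479, sin λ = 0.794060, cos λ = -0.607839.
North component: ΔN = −sin φ cos λ·ΔX − sin φ sin λ·ΔY + cos φ·ΔZ = −(-0.555556)(-0.607839)(1.5) − (-0.555556)(0.794060)(224.8) + (0.831479)(-428.7) = -257.79 m.
1° of latitude spans 3600 × 30.90 = 111240 m, so Δφ = -257.79 / 111240 × 3600 = -8.343″.

Δφ = -8.34″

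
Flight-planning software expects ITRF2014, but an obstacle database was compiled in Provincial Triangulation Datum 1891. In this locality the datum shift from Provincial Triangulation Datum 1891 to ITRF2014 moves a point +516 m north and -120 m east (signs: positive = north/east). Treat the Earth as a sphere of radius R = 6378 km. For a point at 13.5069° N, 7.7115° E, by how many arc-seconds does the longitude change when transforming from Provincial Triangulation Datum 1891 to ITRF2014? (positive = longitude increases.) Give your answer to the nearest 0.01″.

Δλ = -3.99″

At latitude 13.5069°, cos φ = 0.972342.
One radian of longitude at latitude φ spans R cos φ, so Δλ = ΔE / (R cos φ) = -120.0 / (6378000 × 0.972342) = -1.9350e-05 rad = -3.991″.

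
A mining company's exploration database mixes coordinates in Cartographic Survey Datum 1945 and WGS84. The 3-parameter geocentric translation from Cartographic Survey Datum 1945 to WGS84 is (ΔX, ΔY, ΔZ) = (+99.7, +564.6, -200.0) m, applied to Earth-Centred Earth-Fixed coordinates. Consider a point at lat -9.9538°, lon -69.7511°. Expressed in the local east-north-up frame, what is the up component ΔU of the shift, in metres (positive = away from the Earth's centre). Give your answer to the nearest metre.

The local up (radial) axis is (cos φ cos λ, cos φ sin λ, sin φ), giving ΔU = 33.987 − 521.733 + 34.571 = -453.18 m.

ΔU = -453 m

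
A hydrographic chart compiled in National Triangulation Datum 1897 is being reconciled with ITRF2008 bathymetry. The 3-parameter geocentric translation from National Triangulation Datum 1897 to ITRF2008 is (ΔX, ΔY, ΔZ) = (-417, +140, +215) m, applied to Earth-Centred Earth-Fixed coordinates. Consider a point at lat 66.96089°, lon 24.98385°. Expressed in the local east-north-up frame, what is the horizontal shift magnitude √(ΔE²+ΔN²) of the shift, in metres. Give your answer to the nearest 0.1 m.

484.1 m

The local east axis at (φ, λ) is (−sin λ, cos λ, 0), so ΔE = −sin(24.98385°)·(-417) + cos(24.98385°)·140 = 303.03 m.
The local north axis is (−sin φ cos λ, −sin φ sin λ, cos φ), giving ΔN = 347.832 − 54.414 + 84.142 = 377.56 m.
Horizontal magnitude = √(ΔE² + ΔN²) = √(303.03² + 377.56²) = 484.12 m.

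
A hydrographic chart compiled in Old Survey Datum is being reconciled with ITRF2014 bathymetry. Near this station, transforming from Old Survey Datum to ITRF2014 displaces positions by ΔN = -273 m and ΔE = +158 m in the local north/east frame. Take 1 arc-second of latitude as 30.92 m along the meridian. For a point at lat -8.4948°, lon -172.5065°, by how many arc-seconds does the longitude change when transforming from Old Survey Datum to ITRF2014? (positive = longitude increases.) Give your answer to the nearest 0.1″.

Δλ = 5.2″

At latitude -8.4948°, cos φ = 0.989029.
1″ of longitude at this latitude = 30.92 × cos φ = 30.5808 m, so Δλ = 158.0 / 30.5808 = 5.167″.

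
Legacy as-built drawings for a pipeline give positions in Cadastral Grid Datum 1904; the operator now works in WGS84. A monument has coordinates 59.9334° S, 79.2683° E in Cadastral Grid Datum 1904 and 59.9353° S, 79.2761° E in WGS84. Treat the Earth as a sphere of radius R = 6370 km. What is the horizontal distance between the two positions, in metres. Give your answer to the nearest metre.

Δφ = -59.9353° − -59.9334° = -0.0019°; Δλ = 79.2761° − 79.2683° = +0.0078°.
1° along a meridian = πR/180 = 111177 m.
ΔN = Δφ × 111177 = -211.2 m; ΔE = Δλ × 111177 × cos(-59.9334°) = +0.0078 × 111177 × 0.501006 = 434.5 m.
Distance = √(ΔE² + ΔN²) = √(434.5² + (-211.2)²) = 483.1 m.

483 m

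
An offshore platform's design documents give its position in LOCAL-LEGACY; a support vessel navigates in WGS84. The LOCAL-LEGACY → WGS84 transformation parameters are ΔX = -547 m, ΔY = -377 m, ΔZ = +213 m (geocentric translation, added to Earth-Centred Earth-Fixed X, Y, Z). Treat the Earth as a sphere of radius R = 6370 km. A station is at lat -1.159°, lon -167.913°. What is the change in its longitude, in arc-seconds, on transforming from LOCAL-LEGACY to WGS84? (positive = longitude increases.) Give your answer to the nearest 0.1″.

sin φ = -0.020227, cos φ = 0.999795, sin λ = -0.209397, cos λ = -0.977831.
East component: ΔE = −sin λ·ΔX + cos λ·ΔY = −(-0.209397)(-547) + (-0.977831)(-377) = 254.10 m.
1° of latitude spans πR/180 = 111177 m; at latitude φ, 1° of longitude spans that × cos φ = 111154.7 m, so Δλ = 254.10 / 111154.7 × 3600 = 8.230″.

Δλ = 8.2″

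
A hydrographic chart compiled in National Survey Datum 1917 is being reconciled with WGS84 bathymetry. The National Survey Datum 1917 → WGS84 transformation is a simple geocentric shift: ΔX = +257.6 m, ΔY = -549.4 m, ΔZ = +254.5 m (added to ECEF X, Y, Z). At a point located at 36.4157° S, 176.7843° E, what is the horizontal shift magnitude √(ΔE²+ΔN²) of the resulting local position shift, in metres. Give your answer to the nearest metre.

535 m

The local east axis at (φ, λ) is (−sin λ, cos λ, 0), so ΔE = −sin(176.7843°)·257.6 + cos(176.7843°)·(-549.4) = 534.08 m.
The local north axis is (−sin φ cos λ, −sin φ sin λ, cos φ), giving ΔN = -152.681 − 18.295 + 204.804 = 33.83 m.
Horizontal magnitude = √(ΔE² + ΔN²) = √(534.08² + 33.83²) = 535.16 m.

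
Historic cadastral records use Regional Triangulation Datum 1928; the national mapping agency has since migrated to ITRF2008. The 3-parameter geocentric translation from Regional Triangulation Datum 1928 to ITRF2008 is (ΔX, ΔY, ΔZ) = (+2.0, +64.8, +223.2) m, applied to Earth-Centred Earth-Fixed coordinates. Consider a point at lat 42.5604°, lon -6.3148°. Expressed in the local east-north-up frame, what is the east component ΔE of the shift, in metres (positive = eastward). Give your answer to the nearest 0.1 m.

At φ = 42.5604°, λ = -6.3148°: sin φ = 0.676367, cos φ = 0.736565, sin λ = -0.109991, cos λ = 0.993933.
ΔE = −sin λ·ΔX + cos λ·ΔY = −(-0.109991)·(2.0) + (0.993933)·(64.8) = 64.63 m.

ΔE = 64.6 m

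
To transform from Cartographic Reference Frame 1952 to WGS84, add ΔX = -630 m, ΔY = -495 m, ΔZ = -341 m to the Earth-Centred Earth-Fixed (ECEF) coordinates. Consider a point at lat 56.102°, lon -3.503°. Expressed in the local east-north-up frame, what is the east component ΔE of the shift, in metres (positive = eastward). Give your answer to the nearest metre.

At φ = 56.102°, λ = -3.503°: sin φ = 0.830032, cos φ = 0.557716, sin λ = -0.061101, cos λ = 0.998132.
ΔE = −sin λ·ΔX + cos λ·ΔY = −(-0.061101)·(-630) + (0.998132)·(-495) = -532.57 m.

ΔE = -533 m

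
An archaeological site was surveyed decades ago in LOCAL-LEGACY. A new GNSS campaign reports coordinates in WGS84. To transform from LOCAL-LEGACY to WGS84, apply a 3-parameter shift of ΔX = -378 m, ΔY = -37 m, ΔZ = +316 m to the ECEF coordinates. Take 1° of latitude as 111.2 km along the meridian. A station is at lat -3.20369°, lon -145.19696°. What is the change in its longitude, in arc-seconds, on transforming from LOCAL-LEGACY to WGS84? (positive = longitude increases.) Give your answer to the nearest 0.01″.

sin φ = -0.055886, cos φ = 0.998437, sin λ = -0.570757, cos λ = -0.821119.
East component: ΔE = −sin λ·ΔX + cos λ·ΔY = −(-0.570757)(-378) + (-0.821119)(-37) = -185.36 m.
1° of latitude spans 111200 m; at latitude φ, 1° of longitude spans that × cos φ = 111026.2 m, so Δλ = -185.36 / 111026.2 × 3600 = -6.010″.

Δλ = -6.01″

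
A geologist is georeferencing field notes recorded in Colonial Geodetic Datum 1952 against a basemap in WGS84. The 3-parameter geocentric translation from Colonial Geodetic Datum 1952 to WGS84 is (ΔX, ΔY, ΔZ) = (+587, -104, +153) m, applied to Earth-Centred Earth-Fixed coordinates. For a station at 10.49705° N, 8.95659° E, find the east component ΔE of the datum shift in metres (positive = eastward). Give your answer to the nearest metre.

The local east axis at (φ, λ) is (−sin λ, cos λ, 0), so ΔE = −sin(8.95659°)·587 + cos(8.95659°)·(-104) = -194.12 m.

ΔE = -194 m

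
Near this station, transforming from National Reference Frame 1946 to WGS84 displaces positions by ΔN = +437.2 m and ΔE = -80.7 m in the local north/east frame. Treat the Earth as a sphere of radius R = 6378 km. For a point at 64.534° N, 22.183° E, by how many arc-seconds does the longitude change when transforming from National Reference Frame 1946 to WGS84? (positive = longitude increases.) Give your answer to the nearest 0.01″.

At latitude 64.534°, cos φ = 0.429975.
One radian of longitude at latitude φ spans R cos φ, so Δλ = ΔE / (R cos φ) = -80.7 / (6378000 × 0.429975) = -2.9427e-05 rad = -6.070″.

Δλ = -6.07″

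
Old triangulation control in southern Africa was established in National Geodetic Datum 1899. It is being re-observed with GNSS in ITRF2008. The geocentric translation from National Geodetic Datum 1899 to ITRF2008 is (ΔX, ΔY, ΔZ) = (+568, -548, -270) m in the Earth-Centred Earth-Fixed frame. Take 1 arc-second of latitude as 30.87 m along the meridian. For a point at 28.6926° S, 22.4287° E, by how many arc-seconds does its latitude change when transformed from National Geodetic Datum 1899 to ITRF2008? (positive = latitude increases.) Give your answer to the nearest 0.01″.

Δφ = -2.76″

sin φ = -0.480110, cos φ = 0.877208, sin λ = 0.381533, cos λ = 0.924355.
North component: ΔN = −sin φ cos λ·ΔX − sin φ sin λ·ΔY + cos φ·ΔZ = −(-0.480110)(0.924355)(568) − (-0.480110)(0.381533)(-548) + (0.877208)(-270) = -85.15 m.
1° of latitude spans 3600 × 30.87 = 111132 m, so Δφ = -85.15 / 111132 × 3600 = -2.758″.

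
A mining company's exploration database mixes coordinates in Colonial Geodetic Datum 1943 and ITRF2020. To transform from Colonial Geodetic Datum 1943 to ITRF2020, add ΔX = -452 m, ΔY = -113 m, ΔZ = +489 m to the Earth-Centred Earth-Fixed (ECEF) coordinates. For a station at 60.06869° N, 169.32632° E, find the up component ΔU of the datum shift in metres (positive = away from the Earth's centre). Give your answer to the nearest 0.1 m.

ΔU = 635.0 m

The local up (radial) axis is (cos φ cos λ, cos φ sin λ, sin φ), giving ΔU = 221.628 − 10.443 + 423.779 = 634.96 m.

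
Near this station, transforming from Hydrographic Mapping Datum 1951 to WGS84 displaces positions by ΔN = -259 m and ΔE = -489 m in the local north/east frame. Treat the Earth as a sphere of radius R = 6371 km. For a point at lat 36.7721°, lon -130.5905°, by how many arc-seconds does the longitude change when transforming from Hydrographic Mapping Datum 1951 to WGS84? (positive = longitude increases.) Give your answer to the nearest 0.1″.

At latitude 36.7721°, cos φ = 0.801023.
One radian of longitude at latitude φ spans R cos φ, so Δλ = ΔE / (R cos φ) = -489.0 / (6371000 × 0.801023) = -9.5820e-05 rad = -19.764″.

Δλ = -19.8″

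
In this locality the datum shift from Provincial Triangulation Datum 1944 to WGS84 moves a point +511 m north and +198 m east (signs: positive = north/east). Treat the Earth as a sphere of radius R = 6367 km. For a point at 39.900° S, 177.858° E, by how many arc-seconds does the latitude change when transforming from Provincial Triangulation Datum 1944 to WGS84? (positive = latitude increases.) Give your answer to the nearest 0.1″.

Δφ = 16.6″

On a sphere of radius R, 1 rad of latitude = R, so Δφ = ΔN / R = 511.0 / 6367000 = 8.0258e-05 rad = 16.554″.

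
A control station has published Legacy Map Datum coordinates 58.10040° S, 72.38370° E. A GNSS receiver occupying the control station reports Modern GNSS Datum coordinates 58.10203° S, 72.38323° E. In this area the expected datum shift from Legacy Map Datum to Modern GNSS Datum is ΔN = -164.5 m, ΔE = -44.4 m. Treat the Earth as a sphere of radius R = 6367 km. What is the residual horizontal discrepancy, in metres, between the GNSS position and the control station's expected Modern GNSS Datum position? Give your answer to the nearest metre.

24 m

Observed coordinate differences: Δφ = -0.00163°, Δλ = -0.00047°.
Converting to metres (1° lat = 111125 m, cos φ = 0.528432): observed ΔN = -181.1 m, observed ΔE = -27.6 m.
Subtracting the expected shift leaves a residual of -181.1 − (-164.5) = -16.6 m north and -27.6 − (-44.4) = 16.8 m east.
Residual distance = √((-16.6)² + 16.8²) = 23.6 m.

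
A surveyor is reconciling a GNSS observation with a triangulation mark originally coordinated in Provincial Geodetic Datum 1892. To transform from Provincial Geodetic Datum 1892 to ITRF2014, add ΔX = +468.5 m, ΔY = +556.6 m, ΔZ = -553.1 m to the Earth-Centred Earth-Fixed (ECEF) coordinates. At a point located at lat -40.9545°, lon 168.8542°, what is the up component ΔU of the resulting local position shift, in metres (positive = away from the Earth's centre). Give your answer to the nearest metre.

The local up (radial) axis is (cos φ cos λ, cos φ sin λ, sin φ), giving ΔU = -347.152 + 81.258 + 362.535 = 96.64 m.

ΔU = 97 m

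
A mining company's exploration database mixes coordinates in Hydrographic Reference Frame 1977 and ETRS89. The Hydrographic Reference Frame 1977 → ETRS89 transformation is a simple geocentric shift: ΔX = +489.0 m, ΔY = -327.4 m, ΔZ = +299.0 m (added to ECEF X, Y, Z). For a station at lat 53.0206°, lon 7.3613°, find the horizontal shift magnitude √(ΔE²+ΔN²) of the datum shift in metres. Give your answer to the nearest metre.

At φ = 53.0206°, λ = 7.3613°: sin φ = 0.798852, cos φ = 0.601528, sin λ = 0.128126, cos λ = 0.991758.
ΔE = −sin λ·ΔX + cos λ·ΔY = −(0.128126)·(489.0) + (0.991758)·(-327.4) = -387.36 m.
ΔN = −sin φ cos λ·ΔX − sin φ sin λ·ΔY + cos φ·ΔZ = −(0.798852)(0.991758)(489.0) − (0.798852)(0.128126)(-327.4) + (0.601528)(299.0) = -174.05 m.
Horizontal magnitude = √(ΔE² + ΔN²) = √((-387.36)² + (-174.05)²) = 424.66 m.

425 m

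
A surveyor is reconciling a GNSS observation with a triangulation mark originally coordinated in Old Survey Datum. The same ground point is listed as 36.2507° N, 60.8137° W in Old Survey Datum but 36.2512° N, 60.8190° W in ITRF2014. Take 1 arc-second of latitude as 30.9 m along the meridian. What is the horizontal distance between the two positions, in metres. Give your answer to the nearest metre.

479 m

Δφ = 36.2512° − 36.2507° = +0.0005°; Δλ = -60.8190° − -60.8137° = -0.0053°.
1° of latitude = 3600 × 30.90 = 111240 m.
ΔN = Δφ × 111240 = 55.6 m; ΔE = Δλ × 111240 × cos(36.2507°) = -0.0053 × 111240 × 0.806437 = -475.5 m.
Distance = √(ΔE² + ΔN²) = √((-475.5)² + 55.6²) = 478.7 m.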